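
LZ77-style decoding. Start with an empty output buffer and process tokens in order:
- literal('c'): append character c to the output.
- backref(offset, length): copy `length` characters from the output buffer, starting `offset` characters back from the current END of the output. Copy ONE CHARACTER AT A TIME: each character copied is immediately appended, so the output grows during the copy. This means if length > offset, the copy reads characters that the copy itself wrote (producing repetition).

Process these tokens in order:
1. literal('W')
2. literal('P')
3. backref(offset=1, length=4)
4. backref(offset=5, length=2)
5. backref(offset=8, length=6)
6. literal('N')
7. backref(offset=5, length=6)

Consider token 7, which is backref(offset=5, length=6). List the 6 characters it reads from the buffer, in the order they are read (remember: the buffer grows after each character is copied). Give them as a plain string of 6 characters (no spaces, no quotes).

Answer: PPPPNP

Derivation:
Token 1: literal('W'). Output: "W"
Token 2: literal('P'). Output: "WP"
Token 3: backref(off=1, len=4) (overlapping!). Copied 'PPPP' from pos 1. Output: "WPPPPP"
Token 4: backref(off=5, len=2). Copied 'PP' from pos 1. Output: "WPPPPPPP"
Token 5: backref(off=8, len=6). Copied 'WPPPPP' from pos 0. Output: "WPPPPPPPWPPPPP"
Token 6: literal('N'). Output: "WPPPPPPPWPPPPPN"
Token 7: backref(off=5, len=6). Buffer before: "WPPPPPPPWPPPPPN" (len 15)
  byte 1: read out[10]='P', append. Buffer now: "WPPPPPPPWPPPPPNP"
  byte 2: read out[11]='P', append. Buffer now: "WPPPPPPPWPPPPPNPP"
  byte 3: read out[12]='P', append. Buffer now: "WPPPPPPPWPPPPPNPPP"
  byte 4: read out[13]='P', append. Buffer now: "WPPPPPPPWPPPPPNPPPP"
  byte 5: read out[14]='N', append. Buffer now: "WPPPPPPPWPPPPPNPPPPN"
  byte 6: read out[15]='P', append. Buffer now: "WPPPPPPPWPPPPPNPPPPNP"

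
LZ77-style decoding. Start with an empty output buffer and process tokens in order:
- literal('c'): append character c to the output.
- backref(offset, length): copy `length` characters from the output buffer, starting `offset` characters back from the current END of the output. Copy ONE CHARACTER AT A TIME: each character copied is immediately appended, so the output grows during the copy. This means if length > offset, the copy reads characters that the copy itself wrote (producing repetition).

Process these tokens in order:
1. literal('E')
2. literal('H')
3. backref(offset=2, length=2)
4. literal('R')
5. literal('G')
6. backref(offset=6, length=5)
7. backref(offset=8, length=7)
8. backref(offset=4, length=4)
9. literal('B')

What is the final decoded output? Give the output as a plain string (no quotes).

Token 1: literal('E'). Output: "E"
Token 2: literal('H'). Output: "EH"
Token 3: backref(off=2, len=2). Copied 'EH' from pos 0. Output: "EHEH"
Token 4: literal('R'). Output: "EHEHR"
Token 5: literal('G'). Output: "EHEHRG"
Token 6: backref(off=6, len=5). Copied 'EHEHR' from pos 0. Output: "EHEHRGEHEHR"
Token 7: backref(off=8, len=7). Copied 'HRGEHEH' from pos 3. Output: "EHEHRGEHEHRHRGEHEH"
Token 8: backref(off=4, len=4). Copied 'EHEH' from pos 14. Output: "EHEHRGEHEHRHRGEHEHEHEH"
Token 9: literal('B'). Output: "EHEHRGEHEHRHRGEHEHEHEHB"

Answer: EHEHRGEHEHRHRGEHEHEHEHB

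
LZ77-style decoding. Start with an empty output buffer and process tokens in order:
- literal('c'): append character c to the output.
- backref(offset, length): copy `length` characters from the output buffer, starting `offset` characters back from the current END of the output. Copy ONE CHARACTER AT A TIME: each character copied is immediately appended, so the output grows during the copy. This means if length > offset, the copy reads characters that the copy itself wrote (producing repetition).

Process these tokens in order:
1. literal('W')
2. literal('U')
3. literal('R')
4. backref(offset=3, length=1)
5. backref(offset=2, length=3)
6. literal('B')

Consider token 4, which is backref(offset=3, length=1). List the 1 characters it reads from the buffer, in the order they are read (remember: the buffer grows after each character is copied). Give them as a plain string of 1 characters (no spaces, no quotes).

Token 1: literal('W'). Output: "W"
Token 2: literal('U'). Output: "WU"
Token 3: literal('R'). Output: "WUR"
Token 4: backref(off=3, len=1). Buffer before: "WUR" (len 3)
  byte 1: read out[0]='W', append. Buffer now: "WURW"

Answer: W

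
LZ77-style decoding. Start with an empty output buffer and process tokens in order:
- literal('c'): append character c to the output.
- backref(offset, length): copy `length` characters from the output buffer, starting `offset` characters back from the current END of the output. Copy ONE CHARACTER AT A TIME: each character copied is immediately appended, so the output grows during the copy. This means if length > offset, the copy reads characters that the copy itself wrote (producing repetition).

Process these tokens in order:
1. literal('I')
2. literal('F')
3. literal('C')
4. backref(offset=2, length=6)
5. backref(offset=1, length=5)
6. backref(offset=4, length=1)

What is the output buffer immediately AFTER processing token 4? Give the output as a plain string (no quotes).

Answer: IFCFCFCFC

Derivation:
Token 1: literal('I'). Output: "I"
Token 2: literal('F'). Output: "IF"
Token 3: literal('C'). Output: "IFC"
Token 4: backref(off=2, len=6) (overlapping!). Copied 'FCFCFC' from pos 1. Output: "IFCFCFCFC"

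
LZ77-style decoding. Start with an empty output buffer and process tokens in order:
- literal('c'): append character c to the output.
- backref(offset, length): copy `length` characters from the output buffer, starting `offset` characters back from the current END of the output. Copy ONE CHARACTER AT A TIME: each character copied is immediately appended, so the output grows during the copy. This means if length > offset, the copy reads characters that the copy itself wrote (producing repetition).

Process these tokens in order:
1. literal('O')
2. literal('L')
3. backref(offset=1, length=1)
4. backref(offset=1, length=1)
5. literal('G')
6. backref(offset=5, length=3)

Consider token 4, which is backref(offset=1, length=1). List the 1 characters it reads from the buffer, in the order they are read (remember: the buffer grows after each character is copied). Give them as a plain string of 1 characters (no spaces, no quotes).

Answer: L

Derivation:
Token 1: literal('O'). Output: "O"
Token 2: literal('L'). Output: "OL"
Token 3: backref(off=1, len=1). Copied 'L' from pos 1. Output: "OLL"
Token 4: backref(off=1, len=1). Buffer before: "OLL" (len 3)
  byte 1: read out[2]='L', append. Buffer now: "OLLL"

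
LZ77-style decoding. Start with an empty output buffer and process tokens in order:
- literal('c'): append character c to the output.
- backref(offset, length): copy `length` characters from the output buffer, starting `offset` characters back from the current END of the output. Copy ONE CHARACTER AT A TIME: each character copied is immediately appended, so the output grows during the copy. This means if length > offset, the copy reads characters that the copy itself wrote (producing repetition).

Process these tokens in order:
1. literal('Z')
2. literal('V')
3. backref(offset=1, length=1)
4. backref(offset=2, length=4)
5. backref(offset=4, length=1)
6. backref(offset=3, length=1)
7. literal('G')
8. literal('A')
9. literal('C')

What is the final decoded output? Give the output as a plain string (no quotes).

Answer: ZVVVVVVVVGAC

Derivation:
Token 1: literal('Z'). Output: "Z"
Token 2: literal('V'). Output: "ZV"
Token 3: backref(off=1, len=1). Copied 'V' from pos 1. Output: "ZVV"
Token 4: backref(off=2, len=4) (overlapping!). Copied 'VVVV' from pos 1. Output: "ZVVVVVV"
Token 5: backref(off=4, len=1). Copied 'V' from pos 3. Output: "ZVVVVVVV"
Token 6: backref(off=3, len=1). Copied 'V' from pos 5. Output: "ZVVVVVVVV"
Token 7: literal('G'). Output: "ZVVVVVVVVG"
Token 8: literal('A'). Output: "ZVVVVVVVVGA"
Token 9: literal('C'). Output: "ZVVVVVVVVGAC"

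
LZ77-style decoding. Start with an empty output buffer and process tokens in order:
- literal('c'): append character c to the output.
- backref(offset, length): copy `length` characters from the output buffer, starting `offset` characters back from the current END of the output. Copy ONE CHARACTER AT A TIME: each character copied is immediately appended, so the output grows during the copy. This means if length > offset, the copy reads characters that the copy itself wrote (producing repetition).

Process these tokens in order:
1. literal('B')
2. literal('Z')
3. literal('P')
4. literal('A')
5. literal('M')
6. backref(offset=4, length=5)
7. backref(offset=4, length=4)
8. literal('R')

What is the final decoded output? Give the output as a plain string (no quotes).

Answer: BZPAMZPAMZPAMZR

Derivation:
Token 1: literal('B'). Output: "B"
Token 2: literal('Z'). Output: "BZ"
Token 3: literal('P'). Output: "BZP"
Token 4: literal('A'). Output: "BZPA"
Token 5: literal('M'). Output: "BZPAM"
Token 6: backref(off=4, len=5) (overlapping!). Copied 'ZPAMZ' from pos 1. Output: "BZPAMZPAMZ"
Token 7: backref(off=4, len=4). Copied 'PAMZ' from pos 6. Output: "BZPAMZPAMZPAMZ"
Token 8: literal('R'). Output: "BZPAMZPAMZPAMZR"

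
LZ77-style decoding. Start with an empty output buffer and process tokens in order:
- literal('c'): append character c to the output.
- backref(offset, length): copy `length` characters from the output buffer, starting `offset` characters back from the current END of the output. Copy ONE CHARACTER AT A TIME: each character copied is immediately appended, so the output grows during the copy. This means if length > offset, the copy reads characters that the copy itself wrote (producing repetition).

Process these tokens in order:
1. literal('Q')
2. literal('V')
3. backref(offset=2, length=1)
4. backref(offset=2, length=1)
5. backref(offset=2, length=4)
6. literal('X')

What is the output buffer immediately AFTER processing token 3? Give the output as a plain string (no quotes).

Token 1: literal('Q'). Output: "Q"
Token 2: literal('V'). Output: "QV"
Token 3: backref(off=2, len=1). Copied 'Q' from pos 0. Output: "QVQ"

Answer: QVQ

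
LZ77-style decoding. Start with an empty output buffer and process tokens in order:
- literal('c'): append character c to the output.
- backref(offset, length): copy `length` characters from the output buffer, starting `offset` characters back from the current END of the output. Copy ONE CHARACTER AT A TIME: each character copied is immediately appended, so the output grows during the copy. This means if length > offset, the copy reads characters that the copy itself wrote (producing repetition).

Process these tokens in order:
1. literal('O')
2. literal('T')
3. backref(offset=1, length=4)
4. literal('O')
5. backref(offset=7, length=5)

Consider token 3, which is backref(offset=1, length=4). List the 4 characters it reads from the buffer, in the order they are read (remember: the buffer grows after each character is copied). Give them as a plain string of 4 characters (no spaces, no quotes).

Answer: TTTT

Derivation:
Token 1: literal('O'). Output: "O"
Token 2: literal('T'). Output: "OT"
Token 3: backref(off=1, len=4). Buffer before: "OT" (len 2)
  byte 1: read out[1]='T', append. Buffer now: "OTT"
  byte 2: read out[2]='T', append. Buffer now: "OTTT"
  byte 3: read out[3]='T', append. Buffer now: "OTTTT"
  byte 4: read out[4]='T', append. Buffer now: "OTTTTT"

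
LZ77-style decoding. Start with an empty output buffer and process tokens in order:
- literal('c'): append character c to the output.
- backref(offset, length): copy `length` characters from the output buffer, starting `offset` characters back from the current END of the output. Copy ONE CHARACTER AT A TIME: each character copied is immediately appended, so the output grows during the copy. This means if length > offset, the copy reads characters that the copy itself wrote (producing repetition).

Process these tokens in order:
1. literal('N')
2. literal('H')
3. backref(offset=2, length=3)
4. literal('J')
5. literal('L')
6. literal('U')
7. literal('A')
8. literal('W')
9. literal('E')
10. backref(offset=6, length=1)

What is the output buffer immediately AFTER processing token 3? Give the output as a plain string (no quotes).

Token 1: literal('N'). Output: "N"
Token 2: literal('H'). Output: "NH"
Token 3: backref(off=2, len=3) (overlapping!). Copied 'NHN' from pos 0. Output: "NHNHN"

Answer: NHNHN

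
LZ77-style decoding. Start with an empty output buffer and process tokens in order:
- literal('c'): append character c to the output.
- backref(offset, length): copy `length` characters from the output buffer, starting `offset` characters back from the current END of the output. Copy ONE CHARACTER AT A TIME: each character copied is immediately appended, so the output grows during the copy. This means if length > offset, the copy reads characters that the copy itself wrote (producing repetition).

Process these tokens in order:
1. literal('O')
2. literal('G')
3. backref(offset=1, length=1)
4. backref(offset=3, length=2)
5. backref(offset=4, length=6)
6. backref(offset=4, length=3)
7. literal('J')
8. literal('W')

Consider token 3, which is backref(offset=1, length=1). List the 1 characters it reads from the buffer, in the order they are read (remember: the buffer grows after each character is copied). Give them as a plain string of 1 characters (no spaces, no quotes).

Token 1: literal('O'). Output: "O"
Token 2: literal('G'). Output: "OG"
Token 3: backref(off=1, len=1). Buffer before: "OG" (len 2)
  byte 1: read out[1]='G', append. Buffer now: "OGG"

Answer: G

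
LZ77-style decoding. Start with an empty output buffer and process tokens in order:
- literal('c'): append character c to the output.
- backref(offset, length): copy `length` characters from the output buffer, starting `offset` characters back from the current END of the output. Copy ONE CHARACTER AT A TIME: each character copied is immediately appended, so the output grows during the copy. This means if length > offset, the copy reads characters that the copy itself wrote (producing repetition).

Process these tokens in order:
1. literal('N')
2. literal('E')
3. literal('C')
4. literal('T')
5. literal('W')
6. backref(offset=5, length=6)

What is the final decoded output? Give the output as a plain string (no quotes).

Token 1: literal('N'). Output: "N"
Token 2: literal('E'). Output: "NE"
Token 3: literal('C'). Output: "NEC"
Token 4: literal('T'). Output: "NECT"
Token 5: literal('W'). Output: "NECTW"
Token 6: backref(off=5, len=6) (overlapping!). Copied 'NECTWN' from pos 0. Output: "NECTWNECTWN"

Answer: NECTWNECTWN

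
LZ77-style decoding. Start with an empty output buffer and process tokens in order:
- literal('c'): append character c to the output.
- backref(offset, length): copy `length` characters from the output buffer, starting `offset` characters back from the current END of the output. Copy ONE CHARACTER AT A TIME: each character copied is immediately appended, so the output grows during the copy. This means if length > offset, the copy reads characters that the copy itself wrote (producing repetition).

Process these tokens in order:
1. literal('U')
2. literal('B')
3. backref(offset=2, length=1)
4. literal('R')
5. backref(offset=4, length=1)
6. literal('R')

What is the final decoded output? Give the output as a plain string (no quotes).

Answer: UBURUR

Derivation:
Token 1: literal('U'). Output: "U"
Token 2: literal('B'). Output: "UB"
Token 3: backref(off=2, len=1). Copied 'U' from pos 0. Output: "UBU"
Token 4: literal('R'). Output: "UBUR"
Token 5: backref(off=4, len=1). Copied 'U' from pos 0. Output: "UBURU"
Token 6: literal('R'). Output: "UBURUR"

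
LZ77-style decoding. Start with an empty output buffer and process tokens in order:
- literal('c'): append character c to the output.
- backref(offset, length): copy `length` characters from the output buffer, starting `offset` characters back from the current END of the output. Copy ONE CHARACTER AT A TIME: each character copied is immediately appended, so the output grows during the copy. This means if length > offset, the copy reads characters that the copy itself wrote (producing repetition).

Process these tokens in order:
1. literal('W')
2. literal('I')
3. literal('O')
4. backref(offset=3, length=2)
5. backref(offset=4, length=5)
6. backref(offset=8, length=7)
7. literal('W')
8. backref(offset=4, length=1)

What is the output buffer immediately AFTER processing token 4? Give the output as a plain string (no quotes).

Token 1: literal('W'). Output: "W"
Token 2: literal('I'). Output: "WI"
Token 3: literal('O'). Output: "WIO"
Token 4: backref(off=3, len=2). Copied 'WI' from pos 0. Output: "WIOWI"

Answer: WIOWI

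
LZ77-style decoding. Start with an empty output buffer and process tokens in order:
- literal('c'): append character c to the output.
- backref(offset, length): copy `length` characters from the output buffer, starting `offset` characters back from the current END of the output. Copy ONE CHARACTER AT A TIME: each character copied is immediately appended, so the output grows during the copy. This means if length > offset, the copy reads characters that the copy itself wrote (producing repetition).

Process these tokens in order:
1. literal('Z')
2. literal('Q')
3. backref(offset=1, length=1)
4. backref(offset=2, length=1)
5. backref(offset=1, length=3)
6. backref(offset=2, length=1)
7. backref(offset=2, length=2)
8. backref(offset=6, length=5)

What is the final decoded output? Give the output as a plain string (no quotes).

Token 1: literal('Z'). Output: "Z"
Token 2: literal('Q'). Output: "ZQ"
Token 3: backref(off=1, len=1). Copied 'Q' from pos 1. Output: "ZQQ"
Token 4: backref(off=2, len=1). Copied 'Q' from pos 1. Output: "ZQQQ"
Token 5: backref(off=1, len=3) (overlapping!). Copied 'QQQ' from pos 3. Output: "ZQQQQQQ"
Token 6: backref(off=2, len=1). Copied 'Q' from pos 5. Output: "ZQQQQQQQ"
Token 7: backref(off=2, len=2). Copied 'QQ' from pos 6. Output: "ZQQQQQQQQQ"
Token 8: backref(off=6, len=5). Copied 'QQQQQ' from pos 4. Output: "ZQQQQQQQQQQQQQQ"

Answer: ZQQQQQQQQQQQQQQ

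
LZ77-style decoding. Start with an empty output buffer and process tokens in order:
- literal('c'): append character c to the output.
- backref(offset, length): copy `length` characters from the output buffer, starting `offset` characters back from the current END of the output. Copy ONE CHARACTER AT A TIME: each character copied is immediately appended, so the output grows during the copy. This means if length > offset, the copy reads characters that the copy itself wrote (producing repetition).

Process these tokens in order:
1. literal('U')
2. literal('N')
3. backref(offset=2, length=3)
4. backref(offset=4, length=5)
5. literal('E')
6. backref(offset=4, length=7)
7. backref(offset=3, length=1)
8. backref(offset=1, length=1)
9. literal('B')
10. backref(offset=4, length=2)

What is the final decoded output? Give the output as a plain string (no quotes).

Answer: UNUNUNUNUNENUNENUNNNBNN

Derivation:
Token 1: literal('U'). Output: "U"
Token 2: literal('N'). Output: "UN"
Token 3: backref(off=2, len=3) (overlapping!). Copied 'UNU' from pos 0. Output: "UNUNU"
Token 4: backref(off=4, len=5) (overlapping!). Copied 'NUNUN' from pos 1. Output: "UNUNUNUNUN"
Token 5: literal('E'). Output: "UNUNUNUNUNE"
Token 6: backref(off=4, len=7) (overlapping!). Copied 'NUNENUN' from pos 7. Output: "UNUNUNUNUNENUNENUN"
Token 7: backref(off=3, len=1). Copied 'N' from pos 15. Output: "UNUNUNUNUNENUNENUNN"
Token 8: backref(off=1, len=1). Copied 'N' from pos 18. Output: "UNUNUNUNUNENUNENUNNN"
Token 9: literal('B'). Output: "UNUNUNUNUNENUNENUNNNB"
Token 10: backref(off=4, len=2). Copied 'NN' from pos 17. Output: "UNUNUNUNUNENUNENUNNNBNN"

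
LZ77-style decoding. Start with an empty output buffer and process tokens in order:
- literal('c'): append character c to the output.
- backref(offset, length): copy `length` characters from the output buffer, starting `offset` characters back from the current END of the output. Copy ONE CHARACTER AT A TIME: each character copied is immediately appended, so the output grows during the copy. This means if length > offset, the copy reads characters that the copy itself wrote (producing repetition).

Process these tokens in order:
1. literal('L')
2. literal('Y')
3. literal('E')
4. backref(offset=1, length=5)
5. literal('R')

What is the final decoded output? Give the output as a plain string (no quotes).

Answer: LYEEEEEER

Derivation:
Token 1: literal('L'). Output: "L"
Token 2: literal('Y'). Output: "LY"
Token 3: literal('E'). Output: "LYE"
Token 4: backref(off=1, len=5) (overlapping!). Copied 'EEEEE' from pos 2. Output: "LYEEEEEE"
Token 5: literal('R'). Output: "LYEEEEEER"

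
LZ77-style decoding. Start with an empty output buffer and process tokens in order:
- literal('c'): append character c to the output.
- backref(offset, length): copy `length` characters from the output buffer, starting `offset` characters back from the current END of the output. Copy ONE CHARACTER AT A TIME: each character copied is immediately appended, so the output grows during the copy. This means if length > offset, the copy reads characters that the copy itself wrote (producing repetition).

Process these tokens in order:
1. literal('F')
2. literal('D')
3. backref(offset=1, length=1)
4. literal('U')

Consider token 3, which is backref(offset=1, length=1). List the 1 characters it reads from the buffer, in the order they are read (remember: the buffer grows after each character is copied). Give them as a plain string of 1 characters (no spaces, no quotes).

Token 1: literal('F'). Output: "F"
Token 2: literal('D'). Output: "FD"
Token 3: backref(off=1, len=1). Buffer before: "FD" (len 2)
  byte 1: read out[1]='D', append. Buffer now: "FDD"

Answer: D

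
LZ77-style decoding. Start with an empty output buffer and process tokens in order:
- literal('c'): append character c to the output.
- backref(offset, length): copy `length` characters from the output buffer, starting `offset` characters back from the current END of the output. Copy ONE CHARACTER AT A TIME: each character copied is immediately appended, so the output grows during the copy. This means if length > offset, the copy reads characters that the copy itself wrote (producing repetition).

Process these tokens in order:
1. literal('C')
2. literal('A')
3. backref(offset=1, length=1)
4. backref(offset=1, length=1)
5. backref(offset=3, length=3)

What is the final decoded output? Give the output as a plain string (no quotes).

Token 1: literal('C'). Output: "C"
Token 2: literal('A'). Output: "CA"
Token 3: backref(off=1, len=1). Copied 'A' from pos 1. Output: "CAA"
Token 4: backref(off=1, len=1). Copied 'A' from pos 2. Output: "CAAA"
Token 5: backref(off=3, len=3). Copied 'AAA' from pos 1. Output: "CAAAAAA"

Answer: CAAAAAA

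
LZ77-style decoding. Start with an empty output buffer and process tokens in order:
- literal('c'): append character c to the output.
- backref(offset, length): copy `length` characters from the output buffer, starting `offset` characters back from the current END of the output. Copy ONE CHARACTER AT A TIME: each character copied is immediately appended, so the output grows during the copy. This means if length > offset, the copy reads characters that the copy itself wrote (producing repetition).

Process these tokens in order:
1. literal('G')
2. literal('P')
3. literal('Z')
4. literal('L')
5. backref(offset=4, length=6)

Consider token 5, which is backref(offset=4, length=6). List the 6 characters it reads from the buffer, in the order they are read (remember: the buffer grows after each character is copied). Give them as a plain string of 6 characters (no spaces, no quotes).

Token 1: literal('G'). Output: "G"
Token 2: literal('P'). Output: "GP"
Token 3: literal('Z'). Output: "GPZ"
Token 4: literal('L'). Output: "GPZL"
Token 5: backref(off=4, len=6). Buffer before: "GPZL" (len 4)
  byte 1: read out[0]='G', append. Buffer now: "GPZLG"
  byte 2: read out[1]='P', append. Buffer now: "GPZLGP"
  byte 3: read out[2]='Z', append. Buffer now: "GPZLGPZ"
  byte 4: read out[3]='L', append. Buffer now: "GPZLGPZL"
  byte 5: read out[4]='G', append. Buffer now: "GPZLGPZLG"
  byte 6: read out[5]='P', append. Buffer now: "GPZLGPZLGP"

Answer: GPZLGP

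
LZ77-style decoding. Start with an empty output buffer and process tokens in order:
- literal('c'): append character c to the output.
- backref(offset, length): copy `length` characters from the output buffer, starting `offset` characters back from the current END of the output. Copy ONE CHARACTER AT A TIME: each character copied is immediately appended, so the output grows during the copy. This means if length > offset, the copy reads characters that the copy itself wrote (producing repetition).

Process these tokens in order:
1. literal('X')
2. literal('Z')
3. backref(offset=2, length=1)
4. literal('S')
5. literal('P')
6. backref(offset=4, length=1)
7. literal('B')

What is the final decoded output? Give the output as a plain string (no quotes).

Token 1: literal('X'). Output: "X"
Token 2: literal('Z'). Output: "XZ"
Token 3: backref(off=2, len=1). Copied 'X' from pos 0. Output: "XZX"
Token 4: literal('S'). Output: "XZXS"
Token 5: literal('P'). Output: "XZXSP"
Token 6: backref(off=4, len=1). Copied 'Z' from pos 1. Output: "XZXSPZ"
Token 7: literal('B'). Output: "XZXSPZB"

Answer: XZXSPZB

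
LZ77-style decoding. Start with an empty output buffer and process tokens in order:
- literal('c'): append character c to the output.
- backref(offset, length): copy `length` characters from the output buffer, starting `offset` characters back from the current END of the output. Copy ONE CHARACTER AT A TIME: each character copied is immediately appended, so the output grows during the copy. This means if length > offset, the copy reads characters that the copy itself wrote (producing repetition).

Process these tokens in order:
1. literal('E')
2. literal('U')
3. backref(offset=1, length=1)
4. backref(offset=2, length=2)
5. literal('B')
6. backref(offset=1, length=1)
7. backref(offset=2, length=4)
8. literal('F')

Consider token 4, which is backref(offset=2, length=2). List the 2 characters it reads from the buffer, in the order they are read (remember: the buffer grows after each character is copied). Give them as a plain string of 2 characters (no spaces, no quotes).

Token 1: literal('E'). Output: "E"
Token 2: literal('U'). Output: "EU"
Token 3: backref(off=1, len=1). Copied 'U' from pos 1. Output: "EUU"
Token 4: backref(off=2, len=2). Buffer before: "EUU" (len 3)
  byte 1: read out[1]='U', append. Buffer now: "EUUU"
  byte 2: read out[2]='U', append. Buffer now: "EUUUU"

Answer: UU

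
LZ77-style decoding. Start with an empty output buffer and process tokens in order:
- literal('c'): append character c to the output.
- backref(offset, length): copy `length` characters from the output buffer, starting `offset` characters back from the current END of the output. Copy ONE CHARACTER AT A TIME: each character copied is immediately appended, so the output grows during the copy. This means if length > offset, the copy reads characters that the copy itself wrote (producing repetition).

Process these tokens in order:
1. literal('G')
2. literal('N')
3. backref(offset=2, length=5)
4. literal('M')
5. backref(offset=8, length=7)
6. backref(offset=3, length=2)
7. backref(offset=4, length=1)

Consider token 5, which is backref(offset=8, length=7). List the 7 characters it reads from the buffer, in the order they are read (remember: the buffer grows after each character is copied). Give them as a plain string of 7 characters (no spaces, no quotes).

Answer: GNGNGNG

Derivation:
Token 1: literal('G'). Output: "G"
Token 2: literal('N'). Output: "GN"
Token 3: backref(off=2, len=5) (overlapping!). Copied 'GNGNG' from pos 0. Output: "GNGNGNG"
Token 4: literal('M'). Output: "GNGNGNGM"
Token 5: backref(off=8, len=7). Buffer before: "GNGNGNGM" (len 8)
  byte 1: read out[0]='G', append. Buffer now: "GNGNGNGMG"
  byte 2: read out[1]='N', append. Buffer now: "GNGNGNGMGN"
  byte 3: read out[2]='G', append. Buffer now: "GNGNGNGMGNG"
  byte 4: read out[3]='N', append. Buffer now: "GNGNGNGMGNGN"
  byte 5: read out[4]='G', append. Buffer now: "GNGNGNGMGNGNG"
  byte 6: read out[5]='N', append. Buffer now: "GNGNGNGMGNGNGN"
  byte 7: read out[6]='G', append. Buffer now: "GNGNGNGMGNGNGNG"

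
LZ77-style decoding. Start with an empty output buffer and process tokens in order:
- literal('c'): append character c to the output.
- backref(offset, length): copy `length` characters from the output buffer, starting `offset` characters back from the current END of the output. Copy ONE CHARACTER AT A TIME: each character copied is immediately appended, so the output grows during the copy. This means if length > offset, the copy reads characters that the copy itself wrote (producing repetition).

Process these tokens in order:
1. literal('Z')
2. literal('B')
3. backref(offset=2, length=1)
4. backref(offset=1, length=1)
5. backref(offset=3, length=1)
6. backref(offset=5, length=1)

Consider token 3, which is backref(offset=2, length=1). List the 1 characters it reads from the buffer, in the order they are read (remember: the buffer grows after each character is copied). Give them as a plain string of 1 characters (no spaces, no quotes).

Answer: Z

Derivation:
Token 1: literal('Z'). Output: "Z"
Token 2: literal('B'). Output: "ZB"
Token 3: backref(off=2, len=1). Buffer before: "ZB" (len 2)
  byte 1: read out[0]='Z', append. Buffer now: "ZBZ"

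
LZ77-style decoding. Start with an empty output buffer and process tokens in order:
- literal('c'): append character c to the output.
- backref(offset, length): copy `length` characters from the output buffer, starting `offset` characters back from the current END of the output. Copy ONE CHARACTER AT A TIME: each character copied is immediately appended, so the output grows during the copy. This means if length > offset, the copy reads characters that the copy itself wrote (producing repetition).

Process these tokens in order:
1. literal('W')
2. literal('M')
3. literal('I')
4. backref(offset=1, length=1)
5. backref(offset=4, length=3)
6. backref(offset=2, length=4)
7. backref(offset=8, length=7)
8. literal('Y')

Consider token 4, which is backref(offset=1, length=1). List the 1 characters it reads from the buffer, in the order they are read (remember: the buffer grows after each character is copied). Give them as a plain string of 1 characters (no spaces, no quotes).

Token 1: literal('W'). Output: "W"
Token 2: literal('M'). Output: "WM"
Token 3: literal('I'). Output: "WMI"
Token 4: backref(off=1, len=1). Buffer before: "WMI" (len 3)
  byte 1: read out[2]='I', append. Buffer now: "WMII"

Answer: I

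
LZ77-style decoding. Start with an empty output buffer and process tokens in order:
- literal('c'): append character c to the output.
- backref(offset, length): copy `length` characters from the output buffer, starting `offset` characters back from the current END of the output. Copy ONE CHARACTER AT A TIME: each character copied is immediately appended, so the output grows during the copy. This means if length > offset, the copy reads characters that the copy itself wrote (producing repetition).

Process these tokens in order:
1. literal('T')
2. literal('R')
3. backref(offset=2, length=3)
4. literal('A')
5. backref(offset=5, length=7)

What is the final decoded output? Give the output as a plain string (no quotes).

Token 1: literal('T'). Output: "T"
Token 2: literal('R'). Output: "TR"
Token 3: backref(off=2, len=3) (overlapping!). Copied 'TRT' from pos 0. Output: "TRTRT"
Token 4: literal('A'). Output: "TRTRTA"
Token 5: backref(off=5, len=7) (overlapping!). Copied 'RTRTART' from pos 1. Output: "TRTRTARTRTART"

Answer: TRTRTARTRTART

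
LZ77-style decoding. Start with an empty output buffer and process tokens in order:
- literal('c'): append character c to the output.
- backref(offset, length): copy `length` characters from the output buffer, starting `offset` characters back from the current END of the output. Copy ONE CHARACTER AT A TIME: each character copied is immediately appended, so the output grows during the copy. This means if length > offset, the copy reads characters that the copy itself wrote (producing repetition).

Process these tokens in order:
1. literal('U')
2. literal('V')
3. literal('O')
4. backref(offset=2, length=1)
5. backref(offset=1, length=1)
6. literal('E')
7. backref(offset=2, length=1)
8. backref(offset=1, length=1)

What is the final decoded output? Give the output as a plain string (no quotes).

Answer: UVOVVEVV

Derivation:
Token 1: literal('U'). Output: "U"
Token 2: literal('V'). Output: "UV"
Token 3: literal('O'). Output: "UVO"
Token 4: backref(off=2, len=1). Copied 'V' from pos 1. Output: "UVOV"
Token 5: backref(off=1, len=1). Copied 'V' from pos 3. Output: "UVOVV"
Token 6: literal('E'). Output: "UVOVVE"
Token 7: backref(off=2, len=1). Copied 'V' from pos 4. Output: "UVOVVEV"
Token 8: backref(off=1, len=1). Copied 'V' from pos 6. Output: "UVOVVEVV"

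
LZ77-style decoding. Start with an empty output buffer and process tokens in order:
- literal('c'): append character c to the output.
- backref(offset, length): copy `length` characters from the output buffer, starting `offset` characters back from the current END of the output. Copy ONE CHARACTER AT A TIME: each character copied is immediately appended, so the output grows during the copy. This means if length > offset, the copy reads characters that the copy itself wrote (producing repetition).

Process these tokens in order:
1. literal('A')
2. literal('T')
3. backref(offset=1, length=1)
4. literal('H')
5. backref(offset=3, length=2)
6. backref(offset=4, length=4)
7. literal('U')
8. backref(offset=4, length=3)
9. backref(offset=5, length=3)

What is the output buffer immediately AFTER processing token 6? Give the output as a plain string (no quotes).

Token 1: literal('A'). Output: "A"
Token 2: literal('T'). Output: "AT"
Token 3: backref(off=1, len=1). Copied 'T' from pos 1. Output: "ATT"
Token 4: literal('H'). Output: "ATTH"
Token 5: backref(off=3, len=2). Copied 'TT' from pos 1. Output: "ATTHTT"
Token 6: backref(off=4, len=4). Copied 'THTT' from pos 2. Output: "ATTHTTTHTT"

Answer: ATTHTTTHTT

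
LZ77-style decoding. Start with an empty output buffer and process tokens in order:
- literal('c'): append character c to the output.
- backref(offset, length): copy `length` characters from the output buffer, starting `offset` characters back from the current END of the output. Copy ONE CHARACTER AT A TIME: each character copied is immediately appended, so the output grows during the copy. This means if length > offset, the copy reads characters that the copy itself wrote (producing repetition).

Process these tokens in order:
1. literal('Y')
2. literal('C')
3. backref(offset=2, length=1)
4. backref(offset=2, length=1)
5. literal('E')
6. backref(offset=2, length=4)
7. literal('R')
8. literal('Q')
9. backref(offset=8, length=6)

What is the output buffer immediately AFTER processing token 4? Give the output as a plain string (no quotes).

Token 1: literal('Y'). Output: "Y"
Token 2: literal('C'). Output: "YC"
Token 3: backref(off=2, len=1). Copied 'Y' from pos 0. Output: "YCY"
Token 4: backref(off=2, len=1). Copied 'C' from pos 1. Output: "YCYC"

Answer: YCYC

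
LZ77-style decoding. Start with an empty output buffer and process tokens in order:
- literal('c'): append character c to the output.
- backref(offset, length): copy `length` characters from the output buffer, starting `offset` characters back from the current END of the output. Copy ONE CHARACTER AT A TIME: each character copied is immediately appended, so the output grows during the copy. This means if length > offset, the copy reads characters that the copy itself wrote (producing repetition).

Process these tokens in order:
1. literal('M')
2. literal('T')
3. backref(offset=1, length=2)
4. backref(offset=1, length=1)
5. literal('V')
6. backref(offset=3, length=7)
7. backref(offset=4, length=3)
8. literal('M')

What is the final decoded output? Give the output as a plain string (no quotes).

Answer: MTTTTVTTVTTVTTTVM

Derivation:
Token 1: literal('M'). Output: "M"
Token 2: literal('T'). Output: "MT"
Token 3: backref(off=1, len=2) (overlapping!). Copied 'TT' from pos 1. Output: "MTTT"
Token 4: backref(off=1, len=1). Copied 'T' from pos 3. Output: "MTTTT"
Token 5: literal('V'). Output: "MTTTTV"
Token 6: backref(off=3, len=7) (overlapping!). Copied 'TTVTTVT' from pos 3. Output: "MTTTTVTTVTTVT"
Token 7: backref(off=4, len=3). Copied 'TTV' from pos 9. Output: "MTTTTVTTVTTVTTTV"
Token 8: literal('M'). Output: "MTTTTVTTVTTVTTTVM"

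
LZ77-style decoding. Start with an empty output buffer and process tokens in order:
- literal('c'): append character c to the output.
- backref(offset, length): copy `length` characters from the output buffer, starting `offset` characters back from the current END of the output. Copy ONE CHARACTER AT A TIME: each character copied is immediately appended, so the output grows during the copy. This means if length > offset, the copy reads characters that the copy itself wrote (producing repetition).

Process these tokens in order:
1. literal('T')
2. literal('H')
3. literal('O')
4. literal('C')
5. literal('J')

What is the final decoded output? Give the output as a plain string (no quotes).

Token 1: literal('T'). Output: "T"
Token 2: literal('H'). Output: "TH"
Token 3: literal('O'). Output: "THO"
Token 4: literal('C'). Output: "THOC"
Token 5: literal('J'). Output: "THOCJ"

Answer: THOCJ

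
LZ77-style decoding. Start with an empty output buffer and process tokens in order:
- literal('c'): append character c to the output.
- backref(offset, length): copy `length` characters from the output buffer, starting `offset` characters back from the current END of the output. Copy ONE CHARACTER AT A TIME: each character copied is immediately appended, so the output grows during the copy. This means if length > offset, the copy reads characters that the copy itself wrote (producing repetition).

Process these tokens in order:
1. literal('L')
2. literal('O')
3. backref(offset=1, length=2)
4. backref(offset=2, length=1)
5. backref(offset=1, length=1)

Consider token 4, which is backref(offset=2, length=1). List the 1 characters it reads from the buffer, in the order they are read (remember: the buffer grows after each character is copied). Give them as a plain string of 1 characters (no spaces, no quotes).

Answer: O

Derivation:
Token 1: literal('L'). Output: "L"
Token 2: literal('O'). Output: "LO"
Token 3: backref(off=1, len=2) (overlapping!). Copied 'OO' from pos 1. Output: "LOOO"
Token 4: backref(off=2, len=1). Buffer before: "LOOO" (len 4)
  byte 1: read out[2]='O', append. Buffer now: "LOOOO"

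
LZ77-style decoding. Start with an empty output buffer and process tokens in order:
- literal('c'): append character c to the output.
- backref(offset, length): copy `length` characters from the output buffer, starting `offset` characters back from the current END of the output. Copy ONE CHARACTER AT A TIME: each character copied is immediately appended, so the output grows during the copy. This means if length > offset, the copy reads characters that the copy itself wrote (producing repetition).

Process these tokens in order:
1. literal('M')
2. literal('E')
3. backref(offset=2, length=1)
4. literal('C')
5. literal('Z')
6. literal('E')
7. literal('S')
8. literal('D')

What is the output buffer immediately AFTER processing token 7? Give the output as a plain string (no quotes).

Answer: MEMCZES

Derivation:
Token 1: literal('M'). Output: "M"
Token 2: literal('E'). Output: "ME"
Token 3: backref(off=2, len=1). Copied 'M' from pos 0. Output: "MEM"
Token 4: literal('C'). Output: "MEMC"
Token 5: literal('Z'). Output: "MEMCZ"
Token 6: literal('E'). Output: "MEMCZE"
Token 7: literal('S'). Output: "MEMCZES"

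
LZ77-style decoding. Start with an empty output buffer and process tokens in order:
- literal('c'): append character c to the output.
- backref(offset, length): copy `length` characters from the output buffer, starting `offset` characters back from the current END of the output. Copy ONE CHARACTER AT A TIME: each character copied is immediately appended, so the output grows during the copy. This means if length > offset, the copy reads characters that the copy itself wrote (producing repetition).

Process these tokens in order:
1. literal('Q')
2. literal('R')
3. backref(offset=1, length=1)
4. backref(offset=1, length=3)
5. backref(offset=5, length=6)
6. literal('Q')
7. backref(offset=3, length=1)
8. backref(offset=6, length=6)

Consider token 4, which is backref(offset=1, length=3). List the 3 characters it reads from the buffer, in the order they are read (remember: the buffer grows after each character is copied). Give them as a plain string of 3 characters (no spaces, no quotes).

Token 1: literal('Q'). Output: "Q"
Token 2: literal('R'). Output: "QR"
Token 3: backref(off=1, len=1). Copied 'R' from pos 1. Output: "QRR"
Token 4: backref(off=1, len=3). Buffer before: "QRR" (len 3)
  byte 1: read out[2]='R', append. Buffer now: "QRRR"
  byte 2: read out[3]='R', append. Buffer now: "QRRRR"
  byte 3: read out[4]='R', append. Buffer now: "QRRRRR"

Answer: RRR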